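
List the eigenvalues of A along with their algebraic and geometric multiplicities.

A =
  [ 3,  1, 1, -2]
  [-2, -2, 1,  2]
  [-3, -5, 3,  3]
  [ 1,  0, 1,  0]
λ = 1: alg = 4, geom = 2

Step 1 — factor the characteristic polynomial to read off the algebraic multiplicities:
  χ_A(x) = (x - 1)^4

Step 2 — compute geometric multiplicities via the rank-nullity identity g(λ) = n − rank(A − λI):
  rank(A − (1)·I) = 2, so dim ker(A − (1)·I) = n − 2 = 2

Summary:
  λ = 1: algebraic multiplicity = 4, geometric multiplicity = 2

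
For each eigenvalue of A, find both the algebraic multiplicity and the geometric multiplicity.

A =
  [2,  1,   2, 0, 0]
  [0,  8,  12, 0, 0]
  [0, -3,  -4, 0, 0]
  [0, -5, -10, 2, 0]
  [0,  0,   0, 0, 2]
λ = 2: alg = 5, geom = 4

Step 1 — factor the characteristic polynomial to read off the algebraic multiplicities:
  χ_A(x) = (x - 2)^5

Step 2 — compute geometric multiplicities via the rank-nullity identity g(λ) = n − rank(A − λI):
  rank(A − (2)·I) = 1, so dim ker(A − (2)·I) = n − 1 = 4

Summary:
  λ = 2: algebraic multiplicity = 5, geometric multiplicity = 4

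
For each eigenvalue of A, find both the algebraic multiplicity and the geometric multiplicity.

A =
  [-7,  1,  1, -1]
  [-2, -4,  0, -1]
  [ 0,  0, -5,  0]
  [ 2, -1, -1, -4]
λ = -5: alg = 4, geom = 2

Step 1 — factor the characteristic polynomial to read off the algebraic multiplicities:
  χ_A(x) = (x + 5)^4

Step 2 — compute geometric multiplicities via the rank-nullity identity g(λ) = n − rank(A − λI):
  rank(A − (-5)·I) = 2, so dim ker(A − (-5)·I) = n − 2 = 2

Summary:
  λ = -5: algebraic multiplicity = 4, geometric multiplicity = 2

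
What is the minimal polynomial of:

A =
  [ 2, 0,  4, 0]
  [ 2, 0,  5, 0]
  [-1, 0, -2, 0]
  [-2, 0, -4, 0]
x^3

The characteristic polynomial is χ_A(x) = x^4, so the eigenvalues are known. The minimal polynomial is
  m_A(x) = Π_λ (x − λ)^{k_λ}
where k_λ is the size of the *largest* Jordan block for λ (equivalently, the smallest k with (A − λI)^k v = 0 for every generalised eigenvector v of λ).

  λ = 0: largest Jordan block has size 3, contributing (x − 0)^3

So m_A(x) = x^3 = x^3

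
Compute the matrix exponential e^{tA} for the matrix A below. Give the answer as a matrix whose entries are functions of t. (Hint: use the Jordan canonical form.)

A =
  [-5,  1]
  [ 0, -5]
e^{tA} =
  [exp(-5*t), t*exp(-5*t)]
  [0, exp(-5*t)]

Strategy: write A = P · J · P⁻¹ where J is a Jordan canonical form, so e^{tA} = P · e^{tJ} · P⁻¹, and e^{tJ} can be computed block-by-block.

A has Jordan form
J =
  [-5,  1]
  [ 0, -5]
(up to reordering of blocks).

Per-block formulas:
  For a 2×2 Jordan block J_2(-5): exp(t · J_2(-5)) = e^(-5t)·(I + t·N), where N is the 2×2 nilpotent shift.

After assembling e^{tJ} and conjugating by P, we get:

e^{tA} =
  [exp(-5*t), t*exp(-5*t)]
  [0, exp(-5*t)]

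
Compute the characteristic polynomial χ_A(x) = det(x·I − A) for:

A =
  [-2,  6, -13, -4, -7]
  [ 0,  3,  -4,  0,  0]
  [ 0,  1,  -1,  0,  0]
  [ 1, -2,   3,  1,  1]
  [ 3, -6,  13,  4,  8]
x^5 - 9*x^4 + 26*x^3 - 34*x^2 + 21*x - 5

Expanding det(x·I − A) (e.g. by cofactor expansion or by noting that A is similar to its Jordan form J, which has the same characteristic polynomial as A) gives
  χ_A(x) = x^5 - 9*x^4 + 26*x^3 - 34*x^2 + 21*x - 5
which factors as (x - 5)*(x - 1)^4. The eigenvalues (with algebraic multiplicities) are λ = 1 with multiplicity 4, λ = 5 with multiplicity 1.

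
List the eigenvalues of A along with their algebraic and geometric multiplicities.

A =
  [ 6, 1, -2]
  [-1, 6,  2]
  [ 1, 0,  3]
λ = 5: alg = 3, geom = 1

Step 1 — factor the characteristic polynomial to read off the algebraic multiplicities:
  χ_A(x) = (x - 5)^3

Step 2 — compute geometric multiplicities via the rank-nullity identity g(λ) = n − rank(A − λI):
  rank(A − (5)·I) = 2, so dim ker(A − (5)·I) = n − 2 = 1

Summary:
  λ = 5: algebraic multiplicity = 3, geometric multiplicity = 1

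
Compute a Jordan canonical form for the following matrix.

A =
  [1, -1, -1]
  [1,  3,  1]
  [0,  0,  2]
J_2(2) ⊕ J_1(2)

The characteristic polynomial is
  det(x·I − A) = x^3 - 6*x^2 + 12*x - 8 = (x - 2)^3

Eigenvalues and multiplicities (the geometric multiplicity of λ is n − rank(A − λI), which equals the number of Jordan blocks for λ):
  λ = 2: algebraic multiplicity = 3, geometric multiplicity = 2

Determining the block sizes for each eigenvalue:
  λ = 2: 2 blocks summing to 3 forces exactly one block of size 2 and the rest size 1 → block sizes [2, 1]

Assembling the blocks gives a Jordan form
J =
  [2, 1, 0]
  [0, 2, 0]
  [0, 0, 2]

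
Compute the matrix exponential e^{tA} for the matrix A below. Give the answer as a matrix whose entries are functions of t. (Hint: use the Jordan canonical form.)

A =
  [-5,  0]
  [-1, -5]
e^{tA} =
  [exp(-5*t), 0]
  [-t*exp(-5*t), exp(-5*t)]

Strategy: write A = P · J · P⁻¹ where J is a Jordan canonical form, so e^{tA} = P · e^{tJ} · P⁻¹, and e^{tJ} can be computed block-by-block.

A has Jordan form
J =
  [-5,  1]
  [ 0, -5]
(up to reordering of blocks).

Per-block formulas:
  For a 2×2 Jordan block J_2(-5): exp(t · J_2(-5)) = e^(-5t)·(I + t·N), where N is the 2×2 nilpotent shift.

After assembling e^{tJ} and conjugating by P, we get:

e^{tA} =
  [exp(-5*t), 0]
  [-t*exp(-5*t), exp(-5*t)]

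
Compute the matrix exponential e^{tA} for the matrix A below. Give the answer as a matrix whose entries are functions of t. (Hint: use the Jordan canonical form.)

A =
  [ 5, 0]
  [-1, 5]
e^{tA} =
  [exp(5*t), 0]
  [-t*exp(5*t), exp(5*t)]

Strategy: write A = P · J · P⁻¹ where J is a Jordan canonical form, so e^{tA} = P · e^{tJ} · P⁻¹, and e^{tJ} can be computed block-by-block.

A has Jordan form
J =
  [5, 1]
  [0, 5]
(up to reordering of blocks).

Per-block formulas:
  For a 2×2 Jordan block J_2(5): exp(t · J_2(5)) = e^(5t)·(I + t·N), where N is the 2×2 nilpotent shift.

After assembling e^{tJ} and conjugating by P, we get:

e^{tA} =
  [exp(5*t), 0]
  [-t*exp(5*t), exp(5*t)]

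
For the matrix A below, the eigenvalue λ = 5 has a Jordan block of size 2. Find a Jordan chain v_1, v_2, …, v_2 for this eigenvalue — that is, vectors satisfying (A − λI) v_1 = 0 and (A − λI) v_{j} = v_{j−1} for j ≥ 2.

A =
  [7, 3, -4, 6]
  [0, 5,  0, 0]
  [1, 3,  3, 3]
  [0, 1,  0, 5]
A Jordan chain for λ = 5 of length 2:
v_1 = (2, 0, 1, 0)ᵀ
v_2 = (1, 0, 0, 0)ᵀ

Let N = A − (5)·I. We want v_2 with N^2 v_2 = 0 but N^1 v_2 ≠ 0; then v_{j-1} := N · v_j for j = 2, …, 2.

Pick v_2 = (1, 0, 0, 0)ᵀ.
Then v_1 = N · v_2 = (2, 0, 1, 0)ᵀ.

Sanity check: (A − (5)·I) v_1 = (0, 0, 0, 0)ᵀ = 0. ✓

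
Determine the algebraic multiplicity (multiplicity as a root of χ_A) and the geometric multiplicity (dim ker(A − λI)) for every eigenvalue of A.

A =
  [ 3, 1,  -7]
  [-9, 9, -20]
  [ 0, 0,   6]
λ = 6: alg = 3, geom = 1

Step 1 — factor the characteristic polynomial to read off the algebraic multiplicities:
  χ_A(x) = (x - 6)^3

Step 2 — compute geometric multiplicities via the rank-nullity identity g(λ) = n − rank(A − λI):
  rank(A − (6)·I) = 2, so dim ker(A − (6)·I) = n − 2 = 1

Summary:
  λ = 6: algebraic multiplicity = 3, geometric multiplicity = 1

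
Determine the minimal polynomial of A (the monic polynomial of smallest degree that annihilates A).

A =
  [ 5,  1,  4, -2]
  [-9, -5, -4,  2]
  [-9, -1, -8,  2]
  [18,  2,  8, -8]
x^2 + 8*x + 16

The characteristic polynomial is χ_A(x) = (x + 4)^4, so the eigenvalues are known. The minimal polynomial is
  m_A(x) = Π_λ (x − λ)^{k_λ}
where k_λ is the size of the *largest* Jordan block for λ (equivalently, the smallest k with (A − λI)^k v = 0 for every generalised eigenvector v of λ).

  λ = -4: largest Jordan block has size 2, contributing (x + 4)^2

So m_A(x) = (x + 4)^2 = x^2 + 8*x + 16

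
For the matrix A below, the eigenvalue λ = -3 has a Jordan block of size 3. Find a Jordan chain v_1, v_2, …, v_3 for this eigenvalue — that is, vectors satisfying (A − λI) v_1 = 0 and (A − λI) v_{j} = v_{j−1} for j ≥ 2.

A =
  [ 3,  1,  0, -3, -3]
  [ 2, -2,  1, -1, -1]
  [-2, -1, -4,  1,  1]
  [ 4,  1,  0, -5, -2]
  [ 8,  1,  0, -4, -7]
A Jordan chain for λ = -3 of length 3:
v_1 = (2, 0, 0, 2, 2)ᵀ
v_2 = (6, 2, -2, 4, 8)ᵀ
v_3 = (1, 0, 0, 0, 0)ᵀ

Let N = A − (-3)·I. We want v_3 with N^3 v_3 = 0 but N^2 v_3 ≠ 0; then v_{j-1} := N · v_j for j = 3, …, 2.

Pick v_3 = (1, 0, 0, 0, 0)ᵀ.
Then v_2 = N · v_3 = (6, 2, -2, 4, 8)ᵀ.
Then v_1 = N · v_2 = (2, 0, 0, 2, 2)ᵀ.

Sanity check: (A − (-3)·I) v_1 = (0, 0, 0, 0, 0)ᵀ = 0. ✓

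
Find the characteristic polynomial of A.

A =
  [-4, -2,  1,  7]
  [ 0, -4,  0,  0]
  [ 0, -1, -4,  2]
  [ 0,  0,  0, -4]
x^4 + 16*x^3 + 96*x^2 + 256*x + 256

Expanding det(x·I − A) (e.g. by cofactor expansion or by noting that A is similar to its Jordan form J, which has the same characteristic polynomial as A) gives
  χ_A(x) = x^4 + 16*x^3 + 96*x^2 + 256*x + 256
which factors as (x + 4)^4. The eigenvalues (with algebraic multiplicities) are λ = -4 with multiplicity 4.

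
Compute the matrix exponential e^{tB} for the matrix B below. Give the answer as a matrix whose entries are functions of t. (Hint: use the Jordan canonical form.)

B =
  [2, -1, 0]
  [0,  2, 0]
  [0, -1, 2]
e^{tB} =
  [exp(2*t), -t*exp(2*t), 0]
  [0, exp(2*t), 0]
  [0, -t*exp(2*t), exp(2*t)]

Strategy: write B = P · J · P⁻¹ where J is a Jordan canonical form, so e^{tB} = P · e^{tJ} · P⁻¹, and e^{tJ} can be computed block-by-block.

B has Jordan form
J =
  [2, 1, 0]
  [0, 2, 0]
  [0, 0, 2]
(up to reordering of blocks).

Per-block formulas:
  For a 2×2 Jordan block J_2(2): exp(t · J_2(2)) = e^(2t)·(I + t·N), where N is the 2×2 nilpotent shift.
  For a 1×1 block at λ = 2: exp(t · [2]) = [e^(2t)].

After assembling e^{tJ} and conjugating by P, we get:

e^{tB} =
  [exp(2*t), -t*exp(2*t), 0]
  [0, exp(2*t), 0]
  [0, -t*exp(2*t), exp(2*t)]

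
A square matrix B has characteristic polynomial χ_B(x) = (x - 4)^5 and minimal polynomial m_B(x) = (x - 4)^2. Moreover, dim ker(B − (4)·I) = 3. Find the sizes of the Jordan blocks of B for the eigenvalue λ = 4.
Block sizes for λ = 4: [2, 2, 1]

Step 1 — from the characteristic polynomial, algebraic multiplicity of λ = 4 is 5. From dim ker(B − (4)·I) = 3, there are exactly 3 Jordan blocks for λ = 4.
Step 2 — from the minimal polynomial, the factor (x − 4)^2 tells us the largest block for λ = 4 has size 2.
Step 3 — with total size 5, 3 blocks, and largest block 2, the block sizes (in nonincreasing order) are [2, 2, 1].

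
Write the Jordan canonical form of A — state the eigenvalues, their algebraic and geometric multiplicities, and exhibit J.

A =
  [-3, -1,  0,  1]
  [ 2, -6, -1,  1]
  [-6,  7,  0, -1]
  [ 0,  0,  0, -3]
J_3(-3) ⊕ J_1(-3)

The characteristic polynomial is
  det(x·I − A) = x^4 + 12*x^3 + 54*x^2 + 108*x + 81 = (x + 3)^4

Eigenvalues and multiplicities (the geometric multiplicity of λ is n − rank(A − λI), which equals the number of Jordan blocks for λ):
  λ = -3: algebraic multiplicity = 4, geometric multiplicity = 2

Determining the block sizes for each eigenvalue:
  λ = -3: with am = 4 and gm = 2, the partition is not yet determined (e.g. several partitions of 4 into 2 parts exist). Let N = A − (-3)·I. Computing rank(N^1) = 2, rank(N^2) = 1, rank(N^3) = 0; the number of blocks of size ≥ j is rank(N^{j−1}) − rank(N^j), giving [2, 1, 1]. So we have 1 block(s) of size 3, 1 block(s) of size 1 → block sizes [3, 1]

Assembling the blocks gives a Jordan form
J =
  [-3,  1,  0,  0]
  [ 0, -3,  1,  0]
  [ 0,  0, -3,  0]
  [ 0,  0,  0, -3]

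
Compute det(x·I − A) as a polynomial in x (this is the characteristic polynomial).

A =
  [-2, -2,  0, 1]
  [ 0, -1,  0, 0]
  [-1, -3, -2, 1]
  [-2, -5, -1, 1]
x^4 + 4*x^3 + 6*x^2 + 4*x + 1

Expanding det(x·I − A) (e.g. by cofactor expansion or by noting that A is similar to its Jordan form J, which has the same characteristic polynomial as A) gives
  χ_A(x) = x^4 + 4*x^3 + 6*x^2 + 4*x + 1
which factors as (x + 1)^4. The eigenvalues (with algebraic multiplicities) are λ = -1 with multiplicity 4.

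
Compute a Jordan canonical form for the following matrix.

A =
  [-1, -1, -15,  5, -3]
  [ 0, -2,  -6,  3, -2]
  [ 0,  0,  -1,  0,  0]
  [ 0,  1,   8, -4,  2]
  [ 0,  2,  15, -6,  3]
J_3(-1) ⊕ J_2(-1)

The characteristic polynomial is
  det(x·I − A) = x^5 + 5*x^4 + 10*x^3 + 10*x^2 + 5*x + 1 = (x + 1)^5

Eigenvalues and multiplicities (the geometric multiplicity of λ is n − rank(A − λI), which equals the number of Jordan blocks for λ):
  λ = -1: algebraic multiplicity = 5, geometric multiplicity = 2

Determining the block sizes for each eigenvalue:
  λ = -1: with am = 5 and gm = 2, the partition is not yet determined (e.g. several partitions of 5 into 2 parts exist). Let N = A − (-1)·I. Computing rank(N^1) = 3, rank(N^2) = 1, rank(N^3) = 0; the number of blocks of size ≥ j is rank(N^{j−1}) − rank(N^j), giving [2, 2, 1]. So we have 1 block(s) of size 3, 1 block(s) of size 2 → block sizes [3, 2]

Assembling the blocks gives a Jordan form
J =
  [-1,  1,  0,  0,  0]
  [ 0, -1,  1,  0,  0]
  [ 0,  0, -1,  0,  0]
  [ 0,  0,  0, -1,  1]
  [ 0,  0,  0,  0, -1]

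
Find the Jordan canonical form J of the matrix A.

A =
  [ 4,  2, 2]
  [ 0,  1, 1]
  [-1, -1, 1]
J_3(2)

The characteristic polynomial is
  det(x·I − A) = x^3 - 6*x^2 + 12*x - 8 = (x - 2)^3

Eigenvalues and multiplicities (the geometric multiplicity of λ is n − rank(A − λI), which equals the number of Jordan blocks for λ):
  λ = 2: algebraic multiplicity = 3, geometric multiplicity = 1

Determining the block sizes for each eigenvalue:
  λ = 2: one block (gm = 1), so the single block has size am = 3 → block sizes [3]

Assembling the blocks gives a Jordan form
J =
  [2, 1, 0]
  [0, 2, 1]
  [0, 0, 2]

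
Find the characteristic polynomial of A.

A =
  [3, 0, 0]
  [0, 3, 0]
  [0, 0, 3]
x^3 - 9*x^2 + 27*x - 27

Expanding det(x·I − A) (e.g. by cofactor expansion or by noting that A is similar to its Jordan form J, which has the same characteristic polynomial as A) gives
  χ_A(x) = x^3 - 9*x^2 + 27*x - 27
which factors as (x - 3)^3. The eigenvalues (with algebraic multiplicities) are λ = 3 with multiplicity 3.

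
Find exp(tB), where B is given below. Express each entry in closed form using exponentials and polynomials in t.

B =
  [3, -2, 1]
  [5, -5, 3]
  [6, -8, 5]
e^{tB} =
  [2*t*exp(t) + exp(t), -2*t*exp(t), t*exp(t)]
  [-t^2*exp(t) + 5*t*exp(t), t^2*exp(t) - 6*t*exp(t) + exp(t), -t^2*exp(t)/2 + 3*t*exp(t)]
  [-2*t^2*exp(t) + 6*t*exp(t), 2*t^2*exp(t) - 8*t*exp(t), -t^2*exp(t) + 4*t*exp(t) + exp(t)]

Strategy: write B = P · J · P⁻¹ where J is a Jordan canonical form, so e^{tB} = P · e^{tJ} · P⁻¹, and e^{tJ} can be computed block-by-block.

B has Jordan form
J =
  [1, 1, 0]
  [0, 1, 1]
  [0, 0, 1]
(up to reordering of blocks).

Per-block formulas:
  For a 3×3 Jordan block J_3(1): exp(t · J_3(1)) = e^(1t)·(I + t·N + (t^2/2)·N^2), where N is the 3×3 nilpotent shift.

After assembling e^{tJ} and conjugating by P, we get:

e^{tB} =
  [2*t*exp(t) + exp(t), -2*t*exp(t), t*exp(t)]
  [-t^2*exp(t) + 5*t*exp(t), t^2*exp(t) - 6*t*exp(t) + exp(t), -t^2*exp(t)/2 + 3*t*exp(t)]
  [-2*t^2*exp(t) + 6*t*exp(t), 2*t^2*exp(t) - 8*t*exp(t), -t^2*exp(t) + 4*t*exp(t) + exp(t)]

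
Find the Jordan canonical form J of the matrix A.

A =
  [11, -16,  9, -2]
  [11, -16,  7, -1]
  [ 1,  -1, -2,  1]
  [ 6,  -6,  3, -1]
J_1(-5) ⊕ J_3(-1)

The characteristic polynomial is
  det(x·I − A) = x^4 + 8*x^3 + 18*x^2 + 16*x + 5 = (x + 1)^3*(x + 5)

Eigenvalues and multiplicities (the geometric multiplicity of λ is n − rank(A − λI), which equals the number of Jordan blocks for λ):
  λ = -5: algebraic multiplicity = 1, geometric multiplicity = 1
  λ = -1: algebraic multiplicity = 3, geometric multiplicity = 1

Determining the block sizes for each eigenvalue:
  λ = -5: one block (gm = 1), so the single block has size am = 1 → block sizes [1]
  λ = -1: one block (gm = 1), so the single block has size am = 3 → block sizes [3]

Assembling the blocks gives a Jordan form
J =
  [-5,  0,  0,  0]
  [ 0, -1,  1,  0]
  [ 0,  0, -1,  1]
  [ 0,  0,  0, -1]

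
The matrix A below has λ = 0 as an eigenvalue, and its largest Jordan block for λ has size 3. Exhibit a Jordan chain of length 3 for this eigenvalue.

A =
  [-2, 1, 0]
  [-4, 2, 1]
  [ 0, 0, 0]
A Jordan chain for λ = 0 of length 3:
v_1 = (1, 2, 0)ᵀ
v_2 = (0, 1, 0)ᵀ
v_3 = (0, 0, 1)ᵀ

Let N = A − (0)·I. We want v_3 with N^3 v_3 = 0 but N^2 v_3 ≠ 0; then v_{j-1} := N · v_j for j = 3, …, 2.

Pick v_3 = (0, 0, 1)ᵀ.
Then v_2 = N · v_3 = (0, 1, 0)ᵀ.
Then v_1 = N · v_2 = (1, 2, 0)ᵀ.

Sanity check: (A − (0)·I) v_1 = (0, 0, 0)ᵀ = 0. ✓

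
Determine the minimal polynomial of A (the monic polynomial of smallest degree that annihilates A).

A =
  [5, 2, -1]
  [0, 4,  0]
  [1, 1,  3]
x^3 - 12*x^2 + 48*x - 64

The characteristic polynomial is χ_A(x) = (x - 4)^3, so the eigenvalues are known. The minimal polynomial is
  m_A(x) = Π_λ (x − λ)^{k_λ}
where k_λ is the size of the *largest* Jordan block for λ (equivalently, the smallest k with (A − λI)^k v = 0 for every generalised eigenvector v of λ).

  λ = 4: largest Jordan block has size 3, contributing (x − 4)^3

So m_A(x) = (x - 4)^3 = x^3 - 12*x^2 + 48*x - 64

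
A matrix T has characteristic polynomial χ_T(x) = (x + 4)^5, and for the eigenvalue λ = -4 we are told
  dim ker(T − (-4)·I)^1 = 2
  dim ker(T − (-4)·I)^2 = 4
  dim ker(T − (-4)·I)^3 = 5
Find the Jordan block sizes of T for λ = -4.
Block sizes for λ = -4: [3, 2]

From the dimensions of kernels of powers, the number of Jordan blocks of size at least j is d_j − d_{j−1} where d_j = dim ker(N^j) (with d_0 = 0). Computing the differences gives [2, 2, 1].
The number of blocks of size exactly k is (#blocks of size ≥ k) − (#blocks of size ≥ k + 1), so the partition is: 1 block(s) of size 2, 1 block(s) of size 3.
In nonincreasing order the block sizes are [3, 2].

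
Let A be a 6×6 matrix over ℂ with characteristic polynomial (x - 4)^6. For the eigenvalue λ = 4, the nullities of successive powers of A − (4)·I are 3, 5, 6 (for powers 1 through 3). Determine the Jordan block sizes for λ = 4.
Block sizes for λ = 4: [3, 2, 1]

From the dimensions of kernels of powers, the number of Jordan blocks of size at least j is d_j − d_{j−1} where d_j = dim ker(N^j) (with d_0 = 0). Computing the differences gives [3, 2, 1].
The number of blocks of size exactly k is (#blocks of size ≥ k) − (#blocks of size ≥ k + 1), so the partition is: 1 block(s) of size 1, 1 block(s) of size 2, 1 block(s) of size 3.
In nonincreasing order the block sizes are [3, 2, 1].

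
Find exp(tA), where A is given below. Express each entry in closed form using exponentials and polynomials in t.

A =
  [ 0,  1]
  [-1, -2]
e^{tA} =
  [t*exp(-t) + exp(-t), t*exp(-t)]
  [-t*exp(-t), -t*exp(-t) + exp(-t)]

Strategy: write A = P · J · P⁻¹ where J is a Jordan canonical form, so e^{tA} = P · e^{tJ} · P⁻¹, and e^{tJ} can be computed block-by-block.

A has Jordan form
J =
  [-1,  1]
  [ 0, -1]
(up to reordering of blocks).

Per-block formulas:
  For a 2×2 Jordan block J_2(-1): exp(t · J_2(-1)) = e^(-1t)·(I + t·N), where N is the 2×2 nilpotent shift.

After assembling e^{tJ} and conjugating by P, we get:

e^{tA} =
  [t*exp(-t) + exp(-t), t*exp(-t)]
  [-t*exp(-t), -t*exp(-t) + exp(-t)]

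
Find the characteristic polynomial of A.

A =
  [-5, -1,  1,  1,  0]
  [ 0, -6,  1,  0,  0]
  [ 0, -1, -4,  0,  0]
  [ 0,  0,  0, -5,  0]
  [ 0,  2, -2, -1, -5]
x^5 + 25*x^4 + 250*x^3 + 1250*x^2 + 3125*x + 3125

Expanding det(x·I − A) (e.g. by cofactor expansion or by noting that A is similar to its Jordan form J, which has the same characteristic polynomial as A) gives
  χ_A(x) = x^5 + 25*x^4 + 250*x^3 + 1250*x^2 + 3125*x + 3125
which factors as (x + 5)^5. The eigenvalues (with algebraic multiplicities) are λ = -5 with multiplicity 5.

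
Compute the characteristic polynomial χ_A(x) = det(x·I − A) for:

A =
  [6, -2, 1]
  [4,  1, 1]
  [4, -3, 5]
x^3 - 12*x^2 + 48*x - 64

Expanding det(x·I − A) (e.g. by cofactor expansion or by noting that A is similar to its Jordan form J, which has the same characteristic polynomial as A) gives
  χ_A(x) = x^3 - 12*x^2 + 48*x - 64
which factors as (x - 4)^3. The eigenvalues (with algebraic multiplicities) are λ = 4 with multiplicity 3.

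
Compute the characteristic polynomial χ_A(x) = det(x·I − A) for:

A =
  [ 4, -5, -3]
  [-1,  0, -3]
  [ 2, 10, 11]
x^3 - 15*x^2 + 75*x - 125

Expanding det(x·I − A) (e.g. by cofactor expansion or by noting that A is similar to its Jordan form J, which has the same characteristic polynomial as A) gives
  χ_A(x) = x^3 - 15*x^2 + 75*x - 125
which factors as (x - 5)^3. The eigenvalues (with algebraic multiplicities) are λ = 5 with multiplicity 3.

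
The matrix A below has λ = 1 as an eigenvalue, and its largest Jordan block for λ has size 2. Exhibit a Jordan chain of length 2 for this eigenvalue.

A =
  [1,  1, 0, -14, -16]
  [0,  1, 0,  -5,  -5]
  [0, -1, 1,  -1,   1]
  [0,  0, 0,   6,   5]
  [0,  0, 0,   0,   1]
A Jordan chain for λ = 1 of length 2:
v_1 = (1, 0, -1, 0, 0)ᵀ
v_2 = (0, 1, 0, 0, 0)ᵀ

Let N = A − (1)·I. We want v_2 with N^2 v_2 = 0 but N^1 v_2 ≠ 0; then v_{j-1} := N · v_j for j = 2, …, 2.

Pick v_2 = (0, 1, 0, 0, 0)ᵀ.
Then v_1 = N · v_2 = (1, 0, -1, 0, 0)ᵀ.

Sanity check: (A − (1)·I) v_1 = (0, 0, 0, 0, 0)ᵀ = 0. ✓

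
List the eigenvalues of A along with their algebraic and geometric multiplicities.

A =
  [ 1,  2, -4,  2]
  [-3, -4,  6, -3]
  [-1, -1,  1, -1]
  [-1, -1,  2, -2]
λ = -1: alg = 4, geom = 3

Step 1 — factor the characteristic polynomial to read off the algebraic multiplicities:
  χ_A(x) = (x + 1)^4

Step 2 — compute geometric multiplicities via the rank-nullity identity g(λ) = n − rank(A − λI):
  rank(A − (-1)·I) = 1, so dim ker(A − (-1)·I) = n − 1 = 3

Summary:
  λ = -1: algebraic multiplicity = 4, geometric multiplicity = 3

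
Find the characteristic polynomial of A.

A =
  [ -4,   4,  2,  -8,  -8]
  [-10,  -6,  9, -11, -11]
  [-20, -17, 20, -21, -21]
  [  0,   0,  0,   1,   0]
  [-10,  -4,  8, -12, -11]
x^5 - 10*x^3 + 20*x^2 - 15*x + 4

Expanding det(x·I − A) (e.g. by cofactor expansion or by noting that A is similar to its Jordan form J, which has the same characteristic polynomial as A) gives
  χ_A(x) = x^5 - 10*x^3 + 20*x^2 - 15*x + 4
which factors as (x - 1)^4*(x + 4). The eigenvalues (with algebraic multiplicities) are λ = -4 with multiplicity 1, λ = 1 with multiplicity 4.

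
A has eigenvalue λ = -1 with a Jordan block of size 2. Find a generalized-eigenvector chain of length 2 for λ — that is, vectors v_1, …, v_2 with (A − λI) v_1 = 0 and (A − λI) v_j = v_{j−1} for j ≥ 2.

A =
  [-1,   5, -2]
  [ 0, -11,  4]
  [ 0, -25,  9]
A Jordan chain for λ = -1 of length 2:
v_1 = (5, -10, -25)ᵀ
v_2 = (0, 1, 0)ᵀ

Let N = A − (-1)·I. We want v_2 with N^2 v_2 = 0 but N^1 v_2 ≠ 0; then v_{j-1} := N · v_j for j = 2, …, 2.

Pick v_2 = (0, 1, 0)ᵀ.
Then v_1 = N · v_2 = (5, -10, -25)ᵀ.

Sanity check: (A − (-1)·I) v_1 = (0, 0, 0)ᵀ = 0. ✓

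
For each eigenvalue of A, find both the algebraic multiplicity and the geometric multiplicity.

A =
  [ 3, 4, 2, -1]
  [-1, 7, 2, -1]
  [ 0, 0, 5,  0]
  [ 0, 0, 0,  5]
λ = 5: alg = 4, geom = 2

Step 1 — factor the characteristic polynomial to read off the algebraic multiplicities:
  χ_A(x) = (x - 5)^4

Step 2 — compute geometric multiplicities via the rank-nullity identity g(λ) = n − rank(A − λI):
  rank(A − (5)·I) = 2, so dim ker(A − (5)·I) = n − 2 = 2

Summary:
  λ = 5: algebraic multiplicity = 4, geometric multiplicity = 2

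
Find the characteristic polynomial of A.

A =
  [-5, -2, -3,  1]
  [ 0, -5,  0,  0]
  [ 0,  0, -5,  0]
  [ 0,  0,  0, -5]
x^4 + 20*x^3 + 150*x^2 + 500*x + 625

Expanding det(x·I − A) (e.g. by cofactor expansion or by noting that A is similar to its Jordan form J, which has the same characteristic polynomial as A) gives
  χ_A(x) = x^4 + 20*x^3 + 150*x^2 + 500*x + 625
which factors as (x + 5)^4. The eigenvalues (with algebraic multiplicities) are λ = -5 with multiplicity 4.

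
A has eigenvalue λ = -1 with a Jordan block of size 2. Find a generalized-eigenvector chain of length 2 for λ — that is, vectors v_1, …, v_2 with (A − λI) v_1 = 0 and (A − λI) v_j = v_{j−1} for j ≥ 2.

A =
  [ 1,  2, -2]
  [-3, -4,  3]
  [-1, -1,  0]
A Jordan chain for λ = -1 of length 2:
v_1 = (2, -3, -1)ᵀ
v_2 = (1, 0, 0)ᵀ

Let N = A − (-1)·I. We want v_2 with N^2 v_2 = 0 but N^1 v_2 ≠ 0; then v_{j-1} := N · v_j for j = 2, …, 2.

Pick v_2 = (1, 0, 0)ᵀ.
Then v_1 = N · v_2 = (2, -3, -1)ᵀ.

Sanity check: (A − (-1)·I) v_1 = (0, 0, 0)ᵀ = 0. ✓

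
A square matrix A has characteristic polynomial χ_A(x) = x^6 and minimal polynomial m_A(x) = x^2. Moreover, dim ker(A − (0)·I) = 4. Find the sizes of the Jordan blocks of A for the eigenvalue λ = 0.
Block sizes for λ = 0: [2, 2, 1, 1]

Step 1 — from the characteristic polynomial, algebraic multiplicity of λ = 0 is 6. From dim ker(A − (0)·I) = 4, there are exactly 4 Jordan blocks for λ = 0.
Step 2 — from the minimal polynomial, the factor (x − 0)^2 tells us the largest block for λ = 0 has size 2.
Step 3 — with total size 6, 4 blocks, and largest block 2, the block sizes (in nonincreasing order) are [2, 2, 1, 1].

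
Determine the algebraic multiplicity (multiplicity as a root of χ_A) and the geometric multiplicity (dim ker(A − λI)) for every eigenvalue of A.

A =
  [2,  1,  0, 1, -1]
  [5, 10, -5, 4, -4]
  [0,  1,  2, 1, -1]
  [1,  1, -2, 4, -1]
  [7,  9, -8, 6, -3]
λ = 2: alg = 3, geom = 1; λ = 3: alg = 1, geom = 1; λ = 6: alg = 1, geom = 1

Step 1 — factor the characteristic polynomial to read off the algebraic multiplicities:
  χ_A(x) = (x - 6)*(x - 3)*(x - 2)^3

Step 2 — compute geometric multiplicities via the rank-nullity identity g(λ) = n − rank(A − λI):
  rank(A − (2)·I) = 4, so dim ker(A − (2)·I) = n − 4 = 1
  rank(A − (3)·I) = 4, so dim ker(A − (3)·I) = n − 4 = 1
  rank(A − (6)·I) = 4, so dim ker(A − (6)·I) = n − 4 = 1

Summary:
  λ = 2: algebraic multiplicity = 3, geometric multiplicity = 1
  λ = 3: algebraic multiplicity = 1, geometric multiplicity = 1
  λ = 6: algebraic multiplicity = 1, geometric multiplicity = 1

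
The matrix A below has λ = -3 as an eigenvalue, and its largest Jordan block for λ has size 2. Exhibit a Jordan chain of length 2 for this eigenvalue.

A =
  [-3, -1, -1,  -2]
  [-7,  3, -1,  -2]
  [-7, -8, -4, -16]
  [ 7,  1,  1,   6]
A Jordan chain for λ = -3 of length 2:
v_1 = (-1, -1, -1, 1)ᵀ
v_2 = (0, 0, 1, 0)ᵀ

Let N = A − (-3)·I. We want v_2 with N^2 v_2 = 0 but N^1 v_2 ≠ 0; then v_{j-1} := N · v_j for j = 2, …, 2.

Pick v_2 = (0, 0, 1, 0)ᵀ.
Then v_1 = N · v_2 = (-1, -1, -1, 1)ᵀ.

Sanity check: (A − (-3)·I) v_1 = (0, 0, 0, 0)ᵀ = 0. ✓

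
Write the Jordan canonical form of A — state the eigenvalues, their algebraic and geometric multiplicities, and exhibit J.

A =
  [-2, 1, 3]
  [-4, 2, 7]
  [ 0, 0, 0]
J_3(0)

The characteristic polynomial is
  det(x·I − A) = x^3

Eigenvalues and multiplicities (the geometric multiplicity of λ is n − rank(A − λI), which equals the number of Jordan blocks for λ):
  λ = 0: algebraic multiplicity = 3, geometric multiplicity = 1

Determining the block sizes for each eigenvalue:
  λ = 0: one block (gm = 1), so the single block has size am = 3 → block sizes [3]

Assembling the blocks gives a Jordan form
J =
  [0, 1, 0]
  [0, 0, 1]
  [0, 0, 0]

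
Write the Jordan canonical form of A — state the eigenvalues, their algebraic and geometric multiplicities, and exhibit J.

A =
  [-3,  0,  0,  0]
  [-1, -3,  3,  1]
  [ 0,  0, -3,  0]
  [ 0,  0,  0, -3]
J_2(-3) ⊕ J_1(-3) ⊕ J_1(-3)

The characteristic polynomial is
  det(x·I − A) = x^4 + 12*x^3 + 54*x^2 + 108*x + 81 = (x + 3)^4

Eigenvalues and multiplicities (the geometric multiplicity of λ is n − rank(A − λI), which equals the number of Jordan blocks for λ):
  λ = -3: algebraic multiplicity = 4, geometric multiplicity = 3

Determining the block sizes for each eigenvalue:
  λ = -3: 3 blocks summing to 4 forces exactly one block of size 2 and the rest size 1 → block sizes [2, 1, 1]

Assembling the blocks gives a Jordan form
J =
  [-3,  1,  0,  0]
  [ 0, -3,  0,  0]
  [ 0,  0, -3,  0]
  [ 0,  0,  0, -3]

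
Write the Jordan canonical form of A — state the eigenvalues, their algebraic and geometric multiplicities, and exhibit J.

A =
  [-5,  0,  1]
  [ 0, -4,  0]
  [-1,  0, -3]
J_2(-4) ⊕ J_1(-4)

The characteristic polynomial is
  det(x·I − A) = x^3 + 12*x^2 + 48*x + 64 = (x + 4)^3

Eigenvalues and multiplicities (the geometric multiplicity of λ is n − rank(A − λI), which equals the number of Jordan blocks for λ):
  λ = -4: algebraic multiplicity = 3, geometric multiplicity = 2

Determining the block sizes for each eigenvalue:
  λ = -4: 2 blocks summing to 3 forces exactly one block of size 2 and the rest size 1 → block sizes [2, 1]

Assembling the blocks gives a Jordan form
J =
  [-4,  1,  0]
  [ 0, -4,  0]
  [ 0,  0, -4]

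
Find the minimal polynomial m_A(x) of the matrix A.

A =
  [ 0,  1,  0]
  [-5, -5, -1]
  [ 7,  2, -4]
x^3 + 9*x^2 + 27*x + 27

The characteristic polynomial is χ_A(x) = (x + 3)^3, so the eigenvalues are known. The minimal polynomial is
  m_A(x) = Π_λ (x − λ)^{k_λ}
where k_λ is the size of the *largest* Jordan block for λ (equivalently, the smallest k with (A − λI)^k v = 0 for every generalised eigenvector v of λ).

  λ = -3: largest Jordan block has size 3, contributing (x + 3)^3

So m_A(x) = (x + 3)^3 = x^3 + 9*x^2 + 27*x + 27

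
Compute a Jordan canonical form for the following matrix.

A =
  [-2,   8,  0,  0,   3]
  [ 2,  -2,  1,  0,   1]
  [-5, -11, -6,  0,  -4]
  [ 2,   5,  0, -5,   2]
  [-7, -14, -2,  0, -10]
J_3(-5) ⊕ J_2(-5)

The characteristic polynomial is
  det(x·I − A) = x^5 + 25*x^4 + 250*x^3 + 1250*x^2 + 3125*x + 3125 = (x + 5)^5

Eigenvalues and multiplicities (the geometric multiplicity of λ is n − rank(A − λI), which equals the number of Jordan blocks for λ):
  λ = -5: algebraic multiplicity = 5, geometric multiplicity = 2

Determining the block sizes for each eigenvalue:
  λ = -5: with am = 5 and gm = 2, the partition is not yet determined (e.g. several partitions of 5 into 2 parts exist). Let N = A − (-5)·I. Computing rank(N^1) = 3, rank(N^2) = 1, rank(N^3) = 0; the number of blocks of size ≥ j is rank(N^{j−1}) − rank(N^j), giving [2, 2, 1]. So we have 1 block(s) of size 3, 1 block(s) of size 2 → block sizes [3, 2]

Assembling the blocks gives a Jordan form
J =
  [-5,  1,  0,  0,  0]
  [ 0, -5,  1,  0,  0]
  [ 0,  0, -5,  0,  0]
  [ 0,  0,  0, -5,  1]
  [ 0,  0,  0,  0, -5]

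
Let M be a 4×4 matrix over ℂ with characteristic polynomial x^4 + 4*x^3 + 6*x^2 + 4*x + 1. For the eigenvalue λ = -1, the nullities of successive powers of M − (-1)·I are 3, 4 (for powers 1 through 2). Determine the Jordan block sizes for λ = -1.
Block sizes for λ = -1: [2, 1, 1]

From the dimensions of kernels of powers, the number of Jordan blocks of size at least j is d_j − d_{j−1} where d_j = dim ker(N^j) (with d_0 = 0). Computing the differences gives [3, 1].
The number of blocks of size exactly k is (#blocks of size ≥ k) − (#blocks of size ≥ k + 1), so the partition is: 2 block(s) of size 1, 1 block(s) of size 2.
In nonincreasing order the block sizes are [2, 1, 1].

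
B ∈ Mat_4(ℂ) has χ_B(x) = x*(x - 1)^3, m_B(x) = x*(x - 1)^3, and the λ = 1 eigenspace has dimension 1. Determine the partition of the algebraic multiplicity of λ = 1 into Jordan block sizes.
Block sizes for λ = 1: [3]

Step 1 — from the characteristic polynomial, algebraic multiplicity of λ = 1 is 3. From dim ker(B − (1)·I) = 1, there are exactly 1 Jordan blocks for λ = 1.
Step 2 — from the minimal polynomial, the factor (x − 1)^3 tells us the largest block for λ = 1 has size 3.
Step 3 — with total size 3, 1 blocks, and largest block 3, the block sizes (in nonincreasing order) are [3].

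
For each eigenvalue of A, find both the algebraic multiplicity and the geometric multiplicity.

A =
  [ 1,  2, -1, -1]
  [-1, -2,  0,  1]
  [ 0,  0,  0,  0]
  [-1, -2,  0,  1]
λ = 0: alg = 4, geom = 2

Step 1 — factor the characteristic polynomial to read off the algebraic multiplicities:
  χ_A(x) = x^4

Step 2 — compute geometric multiplicities via the rank-nullity identity g(λ) = n − rank(A − λI):
  rank(A − (0)·I) = 2, so dim ker(A − (0)·I) = n − 2 = 2

Summary:
  λ = 0: algebraic multiplicity = 4, geometric multiplicity = 2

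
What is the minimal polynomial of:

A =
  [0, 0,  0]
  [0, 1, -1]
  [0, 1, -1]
x^2

The characteristic polynomial is χ_A(x) = x^3, so the eigenvalues are known. The minimal polynomial is
  m_A(x) = Π_λ (x − λ)^{k_λ}
where k_λ is the size of the *largest* Jordan block for λ (equivalently, the smallest k with (A − λI)^k v = 0 for every generalised eigenvector v of λ).

  λ = 0: largest Jordan block has size 2, contributing (x − 0)^2

So m_A(x) = x^2 = x^2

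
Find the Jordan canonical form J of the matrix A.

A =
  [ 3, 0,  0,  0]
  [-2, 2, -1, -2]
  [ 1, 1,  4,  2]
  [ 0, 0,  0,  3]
J_3(3) ⊕ J_1(3)

The characteristic polynomial is
  det(x·I − A) = x^4 - 12*x^3 + 54*x^2 - 108*x + 81 = (x - 3)^4

Eigenvalues and multiplicities (the geometric multiplicity of λ is n − rank(A − λI), which equals the number of Jordan blocks for λ):
  λ = 3: algebraic multiplicity = 4, geometric multiplicity = 2

Determining the block sizes for each eigenvalue:
  λ = 3: with am = 4 and gm = 2, the partition is not yet determined (e.g. several partitions of 4 into 2 parts exist). Let N = A − (3)·I. Computing rank(N^1) = 2, rank(N^2) = 1, rank(N^3) = 0; the number of blocks of size ≥ j is rank(N^{j−1}) − rank(N^j), giving [2, 1, 1]. So we have 1 block(s) of size 3, 1 block(s) of size 1 → block sizes [3, 1]

Assembling the blocks gives a Jordan form
J =
  [3, 1, 0, 0]
  [0, 3, 1, 0]
  [0, 0, 3, 0]
  [0, 0, 0, 3]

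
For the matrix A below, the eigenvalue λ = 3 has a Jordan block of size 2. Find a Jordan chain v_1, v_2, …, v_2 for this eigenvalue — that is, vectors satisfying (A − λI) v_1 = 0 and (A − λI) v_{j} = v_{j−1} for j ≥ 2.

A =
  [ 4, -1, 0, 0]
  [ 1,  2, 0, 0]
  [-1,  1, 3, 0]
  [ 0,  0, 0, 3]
A Jordan chain for λ = 3 of length 2:
v_1 = (1, 1, -1, 0)ᵀ
v_2 = (1, 0, 0, 0)ᵀ

Let N = A − (3)·I. We want v_2 with N^2 v_2 = 0 but N^1 v_2 ≠ 0; then v_{j-1} := N · v_j for j = 2, …, 2.

Pick v_2 = (1, 0, 0, 0)ᵀ.
Then v_1 = N · v_2 = (1, 1, -1, 0)ᵀ.

Sanity check: (A − (3)·I) v_1 = (0, 0, 0, 0)ᵀ = 0. ✓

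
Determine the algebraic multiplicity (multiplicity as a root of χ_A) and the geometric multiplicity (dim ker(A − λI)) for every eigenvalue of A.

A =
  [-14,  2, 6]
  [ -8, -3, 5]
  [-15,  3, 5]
λ = -4: alg = 3, geom = 1

Step 1 — factor the characteristic polynomial to read off the algebraic multiplicities:
  χ_A(x) = (x + 4)^3

Step 2 — compute geometric multiplicities via the rank-nullity identity g(λ) = n − rank(A − λI):
  rank(A − (-4)·I) = 2, so dim ker(A − (-4)·I) = n − 2 = 1

Summary:
  λ = -4: algebraic multiplicity = 3, geometric multiplicity = 1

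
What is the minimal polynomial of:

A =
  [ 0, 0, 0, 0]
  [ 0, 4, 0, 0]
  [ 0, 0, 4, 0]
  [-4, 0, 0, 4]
x^2 - 4*x

The characteristic polynomial is χ_A(x) = x*(x - 4)^3, so the eigenvalues are known. The minimal polynomial is
  m_A(x) = Π_λ (x − λ)^{k_λ}
where k_λ is the size of the *largest* Jordan block for λ (equivalently, the smallest k with (A − λI)^k v = 0 for every generalised eigenvector v of λ).

  λ = 0: largest Jordan block has size 1, contributing (x − 0)
  λ = 4: largest Jordan block has size 1, contributing (x − 4)

So m_A(x) = x*(x - 4) = x^2 - 4*x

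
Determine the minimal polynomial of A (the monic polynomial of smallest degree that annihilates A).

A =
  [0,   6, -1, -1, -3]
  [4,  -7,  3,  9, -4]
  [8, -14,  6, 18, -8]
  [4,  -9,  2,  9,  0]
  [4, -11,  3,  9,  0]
x^5 - 8*x^4 + 16*x^3

The characteristic polynomial is χ_A(x) = x^3*(x - 4)^2, so the eigenvalues are known. The minimal polynomial is
  m_A(x) = Π_λ (x − λ)^{k_λ}
where k_λ is the size of the *largest* Jordan block for λ (equivalently, the smallest k with (A − λI)^k v = 0 for every generalised eigenvector v of λ).

  λ = 0: largest Jordan block has size 3, contributing (x − 0)^3
  λ = 4: largest Jordan block has size 2, contributing (x − 4)^2

So m_A(x) = x^3*(x - 4)^2 = x^5 - 8*x^4 + 16*x^3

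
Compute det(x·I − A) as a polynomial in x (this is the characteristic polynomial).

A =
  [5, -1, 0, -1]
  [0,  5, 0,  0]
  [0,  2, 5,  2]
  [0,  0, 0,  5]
x^4 - 20*x^3 + 150*x^2 - 500*x + 625

Expanding det(x·I − A) (e.g. by cofactor expansion or by noting that A is similar to its Jordan form J, which has the same characteristic polynomial as A) gives
  χ_A(x) = x^4 - 20*x^3 + 150*x^2 - 500*x + 625
which factors as (x - 5)^4. The eigenvalues (with algebraic multiplicities) are λ = 5 with multiplicity 4.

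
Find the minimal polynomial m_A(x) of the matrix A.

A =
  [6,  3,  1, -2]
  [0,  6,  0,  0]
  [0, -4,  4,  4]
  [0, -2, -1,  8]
x^2 - 12*x + 36

The characteristic polynomial is χ_A(x) = (x - 6)^4, so the eigenvalues are known. The minimal polynomial is
  m_A(x) = Π_λ (x − λ)^{k_λ}
where k_λ is the size of the *largest* Jordan block for λ (equivalently, the smallest k with (A − λI)^k v = 0 for every generalised eigenvector v of λ).

  λ = 6: largest Jordan block has size 2, contributing (x − 6)^2

So m_A(x) = (x - 6)^2 = x^2 - 12*x + 36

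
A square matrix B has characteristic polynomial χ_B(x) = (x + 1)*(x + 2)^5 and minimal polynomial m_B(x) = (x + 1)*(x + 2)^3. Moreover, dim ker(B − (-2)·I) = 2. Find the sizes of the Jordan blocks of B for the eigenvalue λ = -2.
Block sizes for λ = -2: [3, 2]

Step 1 — from the characteristic polynomial, algebraic multiplicity of λ = -2 is 5. From dim ker(B − (-2)·I) = 2, there are exactly 2 Jordan blocks for λ = -2.
Step 2 — from the minimal polynomial, the factor (x + 2)^3 tells us the largest block for λ = -2 has size 3.
Step 3 — with total size 5, 2 blocks, and largest block 3, the block sizes (in nonincreasing order) are [3, 2].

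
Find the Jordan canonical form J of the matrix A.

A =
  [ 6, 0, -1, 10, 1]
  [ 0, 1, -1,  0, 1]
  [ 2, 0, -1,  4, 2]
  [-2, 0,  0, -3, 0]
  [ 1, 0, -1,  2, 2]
J_3(1) ⊕ J_1(1) ⊕ J_1(1)

The characteristic polynomial is
  det(x·I − A) = x^5 - 5*x^4 + 10*x^3 - 10*x^2 + 5*x - 1 = (x - 1)^5

Eigenvalues and multiplicities (the geometric multiplicity of λ is n − rank(A − λI), which equals the number of Jordan blocks for λ):
  λ = 1: algebraic multiplicity = 5, geometric multiplicity = 3

Determining the block sizes for each eigenvalue:
  λ = 1: with am = 5 and gm = 3, the partition is not yet determined (e.g. several partitions of 5 into 3 parts exist). Let N = A − (1)·I. Computing rank(N^1) = 2, rank(N^2) = 1, rank(N^3) = 0; the number of blocks of size ≥ j is rank(N^{j−1}) − rank(N^j), giving [3, 1, 1]. So we have 1 block(s) of size 3, 2 block(s) of size 1 → block sizes [3, 1, 1]

Assembling the blocks gives a Jordan form
J =
  [1, 1, 0, 0, 0]
  [0, 1, 1, 0, 0]
  [0, 0, 1, 0, 0]
  [0, 0, 0, 1, 0]
  [0, 0, 0, 0, 1]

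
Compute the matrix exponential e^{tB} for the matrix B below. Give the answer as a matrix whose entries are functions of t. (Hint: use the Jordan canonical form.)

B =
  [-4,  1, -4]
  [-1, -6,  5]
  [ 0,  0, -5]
e^{tB} =
  [t*exp(-5*t) + exp(-5*t), t*exp(-5*t), t^2*exp(-5*t)/2 - 4*t*exp(-5*t)]
  [-t*exp(-5*t), -t*exp(-5*t) + exp(-5*t), -t^2*exp(-5*t)/2 + 5*t*exp(-5*t)]
  [0, 0, exp(-5*t)]

Strategy: write B = P · J · P⁻¹ where J is a Jordan canonical form, so e^{tB} = P · e^{tJ} · P⁻¹, and e^{tJ} can be computed block-by-block.

B has Jordan form
J =
  [-5,  1,  0]
  [ 0, -5,  1]
  [ 0,  0, -5]
(up to reordering of blocks).

Per-block formulas:
  For a 3×3 Jordan block J_3(-5): exp(t · J_3(-5)) = e^(-5t)·(I + t·N + (t^2/2)·N^2), where N is the 3×3 nilpotent shift.

After assembling e^{tJ} and conjugating by P, we get:

e^{tB} =
  [t*exp(-5*t) + exp(-5*t), t*exp(-5*t), t^2*exp(-5*t)/2 - 4*t*exp(-5*t)]
  [-t*exp(-5*t), -t*exp(-5*t) + exp(-5*t), -t^2*exp(-5*t)/2 + 5*t*exp(-5*t)]
  [0, 0, exp(-5*t)]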